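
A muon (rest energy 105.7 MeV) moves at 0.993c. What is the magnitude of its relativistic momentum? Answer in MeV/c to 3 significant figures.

p ≈ 889 MeV/c

γ = 1/√(1 − 0.993²) = 8.4664
p = γβm₀c = 8.4664 × 0.993 × 105.7 MeV/c = 889 MeV/c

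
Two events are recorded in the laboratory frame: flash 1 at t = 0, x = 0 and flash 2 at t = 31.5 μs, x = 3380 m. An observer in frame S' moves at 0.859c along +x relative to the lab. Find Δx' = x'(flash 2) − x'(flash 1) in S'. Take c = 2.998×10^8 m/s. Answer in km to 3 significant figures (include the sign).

γ = 1/√(1 − 0.859²) = 1.9532
Δx' = γ(Δx − vΔt) = 1.9532 × (3380 m − 0.859×(2.998×10^8 m/s)×31.5×10^-6 s)
= 1.9532 × (-4732.1 m) = -9.24 km

Δx' ≈ -9.24 km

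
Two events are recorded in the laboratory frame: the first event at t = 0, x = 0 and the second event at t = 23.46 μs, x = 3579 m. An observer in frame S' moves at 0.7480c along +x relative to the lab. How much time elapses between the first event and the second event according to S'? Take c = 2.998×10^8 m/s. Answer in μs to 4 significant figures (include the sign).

Δt' ≈ 21.89 μs

γ = 1/√(1 − 0.7480²) = 1.50671
Δt' = γ(Δt − vΔx/c²) = 1.50671 × (23.46 μs − 0.7480×3579 m / (2.998×10^8 m/s))
= 1.50671 × (14.5304 μs) = 21.89 μs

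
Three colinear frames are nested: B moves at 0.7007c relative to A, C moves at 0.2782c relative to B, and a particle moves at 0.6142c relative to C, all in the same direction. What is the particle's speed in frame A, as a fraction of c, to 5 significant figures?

Compose boost 2: (0.2782 + 0.7007)/(1 + 0.2782×0.7007) = 0.97890/1.194935 = 0.8192079
Compose boost 3: (0.6142 + 0.8192079)/(1 + 0.6142×0.8192079) = 1.433408/1.503158 = 0.95360

u ≈ 0.95360c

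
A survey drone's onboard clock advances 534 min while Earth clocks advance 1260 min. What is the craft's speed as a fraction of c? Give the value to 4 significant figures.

γ = Δt/τ₀ = 1260/534 = 2.35955
β = √(1 − 1/γ²) = √(1 − 1/2.35955²) = 0.9058

β ≈ 0.9058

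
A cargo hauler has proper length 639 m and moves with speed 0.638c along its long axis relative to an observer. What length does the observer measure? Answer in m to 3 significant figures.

L ≈ 492 m

γ = 1/√(1 − 0.638²) = 1.2986
Length contraction: L = L₀/γ = 639/1.2986 = 492 m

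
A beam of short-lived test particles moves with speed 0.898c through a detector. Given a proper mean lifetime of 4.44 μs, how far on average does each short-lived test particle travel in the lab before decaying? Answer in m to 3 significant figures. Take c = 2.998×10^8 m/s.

γ = 1/√(1 − 0.898²) = 2.2728
Dilated lifetime: Δt = γτ₀ = 2.2728 × 4.44 μs = 10.091 μs
d = vΔt = 0.898c × 10.091 μs = 2.6922×10^8 m/s × 1.0091×10^-5 s = 2720 m

d ≈ 2720 m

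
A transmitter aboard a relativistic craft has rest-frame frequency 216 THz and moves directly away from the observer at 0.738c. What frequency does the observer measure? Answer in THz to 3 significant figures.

f_obs ≈ 83.9 THz

Relativistic Doppler: f_obs = f_src √((1−β)/(1+β))
= 216 × √(0.26200/1.7380) = 216 × 0.38826 = 83.9 THz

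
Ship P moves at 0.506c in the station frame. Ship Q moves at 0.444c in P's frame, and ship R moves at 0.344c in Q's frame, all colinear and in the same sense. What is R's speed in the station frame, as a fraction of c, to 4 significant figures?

Compose boost 2: (0.444 + 0.506)/(1 + 0.444×0.506) = 0.9500/1.22466 = 0.775723
Compose boost 3: (0.344 + 0.775723)/(1 + 0.344×0.775723) = 1.11972/1.26685 = 0.8839

u ≈ 0.8839c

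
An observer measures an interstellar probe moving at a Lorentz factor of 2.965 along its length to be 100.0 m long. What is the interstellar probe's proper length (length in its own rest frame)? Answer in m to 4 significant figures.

γ = 2.965 (given)
L₀ = γL = 2.965 × 100.0 = 296.5 m

L₀ ≈ 296.5 m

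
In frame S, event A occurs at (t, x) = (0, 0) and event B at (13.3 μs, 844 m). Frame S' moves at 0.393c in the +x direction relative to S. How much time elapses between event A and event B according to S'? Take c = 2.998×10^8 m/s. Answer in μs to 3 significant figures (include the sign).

Δt' ≈ 13.3 μs

γ = 1/√(1 − 0.393²) = 1.0875
Δt' = γ(Δt − vΔx/c²) = 1.0875 × (13.3 μs − 0.393×844 m / (2.998×10^8 m/s))
= 1.0875 × (12.194 μs) = 13.3 μs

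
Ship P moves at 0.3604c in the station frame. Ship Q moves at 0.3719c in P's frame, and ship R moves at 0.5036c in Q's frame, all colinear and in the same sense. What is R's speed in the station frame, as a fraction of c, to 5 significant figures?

Compose boost 2: (0.3719 + 0.3604)/(1 + 0.3719×0.3604) = 0.73230/1.134033 = 0.6457485
Compose boost 3: (0.5036 + 0.6457485)/(1 + 0.5036×0.6457485) = 1.149349/1.325199 = 0.86730

u ≈ 0.86730c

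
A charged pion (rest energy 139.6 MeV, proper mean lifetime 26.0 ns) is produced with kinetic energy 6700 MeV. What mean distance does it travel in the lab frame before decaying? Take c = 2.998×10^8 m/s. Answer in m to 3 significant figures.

d ≈ 382 m

γ = 1 + K/(m₀c²) = 1 + 6700/139.6 = 48.994
β = √(1 − 1/γ²) = 0.99979
Dilated lifetime: γτ₀ = 48.994 × 26.0 ns = 1273.9 ns
d = βc·γτ₀ = 0.99979 × (2.998×10^8 m/s) × 1.2739×10^-6 s = 382 m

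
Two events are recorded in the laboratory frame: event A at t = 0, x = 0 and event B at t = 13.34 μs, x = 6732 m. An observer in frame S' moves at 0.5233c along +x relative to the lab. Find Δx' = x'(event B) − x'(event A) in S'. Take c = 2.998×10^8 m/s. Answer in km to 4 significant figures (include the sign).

Δx' ≈ 5.444 km

γ = 1/√(1 − 0.5233²) = 1.17350
Δx' = γ(Δx − vΔt) = 1.17350 × (6732 m − 0.5233×(2.998×10^8 m/s)×13.34×10^-6 s)
= 1.17350 × (4639.15 m) = 5.444 km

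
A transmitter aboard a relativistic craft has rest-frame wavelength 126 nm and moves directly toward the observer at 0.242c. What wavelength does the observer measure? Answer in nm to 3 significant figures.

λ_obs ≈ 98.4 nm

Relativistic Doppler: λ_obs = λ_src √((1−β)/(1+β))
= 126 × √(0.75800/1.2420) = 126 × 0.78122 = 98.4 nm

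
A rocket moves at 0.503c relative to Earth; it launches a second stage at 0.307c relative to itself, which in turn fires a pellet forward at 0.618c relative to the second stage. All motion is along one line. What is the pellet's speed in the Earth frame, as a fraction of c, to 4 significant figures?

u ≈ 0.9205c

Compose boost 2: (0.307 + 0.503)/(1 + 0.307×0.503) = 0.8100/1.15442 = 0.701650
Compose boost 3: (0.618 + 0.701650)/(1 + 0.618×0.701650) = 1.31965/1.43362 = 0.9205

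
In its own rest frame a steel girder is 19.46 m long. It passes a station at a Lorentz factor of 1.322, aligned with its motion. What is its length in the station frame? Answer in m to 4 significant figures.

L ≈ 14.72 m

γ = 1.322 (given)
Length contraction: L = L₀/γ = 19.46/1.322 = 14.72 m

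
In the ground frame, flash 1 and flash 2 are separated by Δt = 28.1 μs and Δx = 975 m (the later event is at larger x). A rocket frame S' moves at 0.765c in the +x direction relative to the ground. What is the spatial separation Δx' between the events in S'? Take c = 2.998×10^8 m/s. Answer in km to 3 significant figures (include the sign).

γ = 1/√(1 − 0.765²) = 1.5527
Δx' = γ(Δx − vΔt) = 1.5527 × (975 m − 0.765×(2.998×10^8 m/s)×28.1×10^-6 s)
= 1.5527 × (-5469.7 m) = -8.49 km

Δx' ≈ -8.49 km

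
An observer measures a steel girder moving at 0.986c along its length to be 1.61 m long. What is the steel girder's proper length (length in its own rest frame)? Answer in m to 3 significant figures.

γ = 1/√(1 − 0.986²) = 5.9972
L₀ = γL = 5.9972 × 1.61 = 9.66 m

L₀ ≈ 9.66 m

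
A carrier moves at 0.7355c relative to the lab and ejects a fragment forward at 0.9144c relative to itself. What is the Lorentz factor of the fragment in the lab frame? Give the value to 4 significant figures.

γ ≈ 6.098

u_lab = (0.9144 + 0.7355)/(1 + 0.9144×0.7355) = 1.6499/1.672541 = 0.9864630
γ = 1/√(1 − 0.9864630²) = 6.098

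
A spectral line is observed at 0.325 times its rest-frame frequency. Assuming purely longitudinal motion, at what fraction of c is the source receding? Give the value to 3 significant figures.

f_obs/f_src = √((1−β)/(1+β)) = 0.325  ⇒  (1−β)/(1+β) = 0.10563
β = |1 − D²|/(1 + D²) = |1 − 0.10563|/(1 + 0.10563) = 0.809

β ≈ 0.809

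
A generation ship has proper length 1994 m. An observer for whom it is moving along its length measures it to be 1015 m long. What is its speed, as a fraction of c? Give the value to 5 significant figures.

β ≈ 0.86075

γ = L₀/L = 1994/1015 = 1.964532
β = √(1 − 1/γ²) = 0.86075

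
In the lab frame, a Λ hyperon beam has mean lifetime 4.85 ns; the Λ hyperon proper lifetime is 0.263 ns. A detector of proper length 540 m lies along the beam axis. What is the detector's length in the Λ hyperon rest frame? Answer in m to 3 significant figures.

Time dilation ⇒ γ = Δt/τ₀ = 4.85/0.263 = 18.441
Length contraction: L = L₀/γ = 540/18.441 = 29.3 m

L ≈ 29.3 m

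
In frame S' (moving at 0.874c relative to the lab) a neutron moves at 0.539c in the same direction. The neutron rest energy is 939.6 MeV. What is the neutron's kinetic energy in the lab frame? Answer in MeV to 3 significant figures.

u_lab = (0.539 + 0.874)/(1 + 0.539×0.874) = 0.960515
γ = 1/√(1 − 0.960515²) = 3.5942
K = (γ − 1)m₀c² = (3.5942 − 1) × 939.6 = 2.5942 × 939.6 = 2440 MeV

K ≈ 2440 MeV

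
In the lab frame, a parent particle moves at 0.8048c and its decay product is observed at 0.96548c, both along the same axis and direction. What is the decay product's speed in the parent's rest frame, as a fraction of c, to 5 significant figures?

u' ≈ 0.72060c

Inverse velocity addition: u' = (u − v)/(1 − uv/c²)
= (0.96548 − 0.8048)/(1 − 0.96548×0.8048) = 0.16068/0.2229817 = 0.72060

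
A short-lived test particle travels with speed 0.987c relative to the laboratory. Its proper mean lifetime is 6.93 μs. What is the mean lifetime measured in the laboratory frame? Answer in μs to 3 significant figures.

γ = 1/√(1 − 0.987²) = 6.2220
Time dilation: Δt = γτ₀ = 6.2220 × 6.93 μs = 43.1 μs

Δt ≈ 43.1 μs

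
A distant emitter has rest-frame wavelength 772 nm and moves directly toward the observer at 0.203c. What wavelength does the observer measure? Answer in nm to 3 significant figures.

λ_obs ≈ 628 nm

Relativistic Doppler: λ_obs = λ_src √((1−β)/(1+β))
= 772 × √(0.79700/1.2030) = 772 × 0.81395 = 628 nm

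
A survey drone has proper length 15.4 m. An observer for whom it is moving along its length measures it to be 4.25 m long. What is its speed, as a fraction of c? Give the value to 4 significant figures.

γ = L₀/L = 15.4/4.25 = 3.62353
β = √(1 − 1/γ²) = 0.9612

β ≈ 0.9612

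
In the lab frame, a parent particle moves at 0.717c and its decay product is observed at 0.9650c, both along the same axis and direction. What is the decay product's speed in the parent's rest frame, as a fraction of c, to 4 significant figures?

u' ≈ 0.8049c

Inverse velocity addition: u' = (u − v)/(1 − uv/c²)
= (0.9650 − 0.717)/(1 − 0.9650×0.717) = 0.2480/0.308095 = 0.8049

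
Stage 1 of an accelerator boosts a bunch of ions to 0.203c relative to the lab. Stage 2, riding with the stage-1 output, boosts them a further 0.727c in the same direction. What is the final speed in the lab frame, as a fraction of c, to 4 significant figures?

u ≈ 0.8104c

Compose boost 2: (0.727 + 0.203)/(1 + 0.727×0.203) = 0.9300/1.14758 = 0.8104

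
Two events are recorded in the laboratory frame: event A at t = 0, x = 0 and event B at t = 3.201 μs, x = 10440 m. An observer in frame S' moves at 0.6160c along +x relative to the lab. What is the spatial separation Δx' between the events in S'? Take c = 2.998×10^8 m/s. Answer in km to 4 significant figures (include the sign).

γ = 1/√(1 − 0.6160²) = 1.26944
Δx' = γ(Δx − vΔt) = 1.26944 × (10440 m − 0.6160×(2.998×10^8 m/s)×3.201×10^-6 s)
= 1.26944 × (9848.85 m) = 12.50 km

Δx' ≈ 12.50 km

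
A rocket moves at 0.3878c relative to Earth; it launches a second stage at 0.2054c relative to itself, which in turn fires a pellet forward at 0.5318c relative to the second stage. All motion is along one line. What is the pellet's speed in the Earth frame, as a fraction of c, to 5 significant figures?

u ≈ 0.83675c

Compose boost 2: (0.2054 + 0.3878)/(1 + 0.2054×0.3878) = 0.59320/1.079654 = 0.5494352
Compose boost 3: (0.5318 + 0.5494352)/(1 + 0.5318×0.5494352) = 1.081235/1.292190 = 0.83675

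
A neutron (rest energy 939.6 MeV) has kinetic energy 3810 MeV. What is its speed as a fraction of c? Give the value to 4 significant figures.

γ = 1 + K/(m₀c²) = 1 + 3810/939.6 = 5.05492
β = √(1 − 1/γ²) = 0.9802

β ≈ 0.9802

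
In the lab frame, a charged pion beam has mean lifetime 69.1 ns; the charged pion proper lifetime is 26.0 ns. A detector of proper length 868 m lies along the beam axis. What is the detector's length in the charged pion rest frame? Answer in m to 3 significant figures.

L ≈ 327 m

Time dilation ⇒ γ = Δt/τ₀ = 69.1/26.0 = 2.6577
Length contraction: L = L₀/γ = 868/2.6577 = 327 m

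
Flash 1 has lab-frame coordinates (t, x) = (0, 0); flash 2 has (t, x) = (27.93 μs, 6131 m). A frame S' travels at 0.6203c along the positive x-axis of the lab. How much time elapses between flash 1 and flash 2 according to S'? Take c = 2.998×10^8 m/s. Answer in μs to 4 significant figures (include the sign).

γ = 1/√(1 − 0.6203²) = 1.27492
Δt' = γ(Δt − vΔx/c²) = 1.27492 × (27.93 μs − 0.6203×6131 m / (2.998×10^8 m/s))
= 1.27492 × (15.2447 μs) = 19.44 μs

Δt' ≈ 19.44 μs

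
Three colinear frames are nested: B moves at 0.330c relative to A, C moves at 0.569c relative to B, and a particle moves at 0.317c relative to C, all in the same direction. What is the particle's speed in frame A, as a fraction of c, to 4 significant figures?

u ≈ 0.8661c

Compose boost 2: (0.569 + 0.330)/(1 + 0.569×0.330) = 0.8990/1.18777 = 0.756881
Compose boost 3: (0.317 + 0.756881)/(1 + 0.317×0.756881) = 1.07388/1.23993 = 0.8661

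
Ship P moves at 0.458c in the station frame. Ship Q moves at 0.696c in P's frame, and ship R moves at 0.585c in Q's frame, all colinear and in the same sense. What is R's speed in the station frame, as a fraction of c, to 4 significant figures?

Compose boost 2: (0.696 + 0.458)/(1 + 0.696×0.458) = 1.154/1.31877 = 0.875059
Compose boost 3: (0.585 + 0.875059)/(1 + 0.585×0.875059) = 1.46006/1.51191 = 0.9657

u ≈ 0.9657c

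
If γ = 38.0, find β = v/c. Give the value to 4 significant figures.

β = √(1 − 1/γ²) = √(1 − 1/38.0²) = √(0.999307) = 0.9997

β ≈ 0.9997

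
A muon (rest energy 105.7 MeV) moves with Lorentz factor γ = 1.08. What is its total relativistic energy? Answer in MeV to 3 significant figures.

E ≈ 114 MeV

γ = 1.08 (given)
E = γm₀c² = 1.08 × 105.7 MeV = 114 MeV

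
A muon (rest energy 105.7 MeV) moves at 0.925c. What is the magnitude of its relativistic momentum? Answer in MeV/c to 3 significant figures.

γ = 1/√(1 − 0.925²) = 2.6318
p = γβm₀c = 2.6318 × 0.925 × 105.7 MeV/c = 257 MeV/c

p ≈ 257 MeV/c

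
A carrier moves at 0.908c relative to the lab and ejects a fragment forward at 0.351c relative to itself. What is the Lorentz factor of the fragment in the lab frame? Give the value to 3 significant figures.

u_lab = (0.351 + 0.908)/(1 + 0.351×0.908) = 1.259/1.31871 = 0.954722
γ = 1/√(1 − 0.954722²) = 3.36

γ ≈ 3.36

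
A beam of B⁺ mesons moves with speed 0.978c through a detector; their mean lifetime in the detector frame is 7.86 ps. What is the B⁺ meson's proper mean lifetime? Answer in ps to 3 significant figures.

γ = 1/√(1 − 0.978²) = 4.7938
Proper time: τ₀ = Δt/γ = 7.86/4.7938 = 1.64 ps

τ₀ ≈ 1.64 ps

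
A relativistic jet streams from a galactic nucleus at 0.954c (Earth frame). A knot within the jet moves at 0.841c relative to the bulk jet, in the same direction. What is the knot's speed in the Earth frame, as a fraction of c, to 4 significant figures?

Relativistic velocity addition: u = (u' + v)/(1 + u'v/c²)
= (0.841 + 0.954)/(1 + 0.841×0.954) = 1.795/1.80231 = 0.9959

u ≈ 0.9959c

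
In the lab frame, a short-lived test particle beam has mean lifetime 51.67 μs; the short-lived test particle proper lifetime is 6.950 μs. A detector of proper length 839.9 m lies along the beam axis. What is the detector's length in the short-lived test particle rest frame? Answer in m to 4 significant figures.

Time dilation ⇒ γ = Δt/τ₀ = 51.67/6.950 = 7.43453
Length contraction: L = L₀/γ = 839.9/7.43453 = 113.0 m

L ≈ 113.0 m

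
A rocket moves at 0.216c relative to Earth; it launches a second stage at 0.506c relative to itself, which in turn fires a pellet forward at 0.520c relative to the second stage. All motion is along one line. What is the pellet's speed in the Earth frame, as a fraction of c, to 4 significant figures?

u ≈ 0.8748c

Compose boost 2: (0.506 + 0.216)/(1 + 0.506×0.216) = 0.7220/1.10930 = 0.650863
Compose boost 3: (0.520 + 0.650863)/(1 + 0.520×0.650863) = 1.17086/1.33845 = 0.8748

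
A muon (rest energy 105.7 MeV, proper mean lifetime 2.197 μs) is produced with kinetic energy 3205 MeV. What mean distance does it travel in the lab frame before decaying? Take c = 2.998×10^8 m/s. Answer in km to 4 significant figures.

γ = 1 + K/(m₀c²) = 1 + 3205/105.7 = 31.3217
β = √(1 − 1/γ²) = 0.999490
Dilated lifetime: γτ₀ = 31.3217 × 2.197 μs = 68.8137 μs
d = βc·γτ₀ = 0.999490 × (2.998×10^8 m/s) × 6.88137×10^-5 s = 20.62 km

d ≈ 20.62 km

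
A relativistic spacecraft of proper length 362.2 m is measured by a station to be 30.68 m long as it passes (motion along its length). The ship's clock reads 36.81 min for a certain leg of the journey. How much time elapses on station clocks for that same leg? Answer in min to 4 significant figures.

Length contraction ⇒ γ = L₀/L = 362.2/30.68 = 11.8057
Time dilation: Δt = γτ₀ = 11.8057 × 36.81 min = 434.6 min

Δt ≈ 434.6 min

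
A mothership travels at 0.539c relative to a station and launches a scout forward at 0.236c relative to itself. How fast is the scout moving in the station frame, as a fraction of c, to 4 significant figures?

Compose boost 2: (0.236 + 0.539)/(1 + 0.236×0.539) = 0.7750/1.12720 = 0.6875

u ≈ 0.6875c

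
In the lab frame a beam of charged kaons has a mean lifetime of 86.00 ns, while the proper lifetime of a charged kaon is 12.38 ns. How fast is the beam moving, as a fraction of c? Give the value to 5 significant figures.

β ≈ 0.98958

γ = Δt/τ₀ = 86.00/12.38 = 6.946688
β = √(1 − 1/γ²) = √(1 − 1/6.946688²) = 0.98958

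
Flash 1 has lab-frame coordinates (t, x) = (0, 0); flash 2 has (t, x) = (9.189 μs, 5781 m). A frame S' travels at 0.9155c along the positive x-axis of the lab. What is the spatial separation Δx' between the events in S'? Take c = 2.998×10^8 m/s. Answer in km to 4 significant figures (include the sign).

Δx' ≈ 8.100 km

γ = 1/√(1 − 0.9155²) = 2.48560
Δx' = γ(Δx − vΔt) = 2.48560 × (5781 m − 0.9155×(2.998×10^8 m/s)×9.189×10^-6 s)
= 2.48560 × (3258.92 m) = 8.100 km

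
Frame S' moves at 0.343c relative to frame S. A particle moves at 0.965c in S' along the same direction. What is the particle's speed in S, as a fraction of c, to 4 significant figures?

u ≈ 0.9827c

Relativistic velocity addition: u = (u' + v)/(1 + u'v/c²)
= (0.965 + 0.343)/(1 + 0.965×0.343) = 1.308/1.33100 = 0.9827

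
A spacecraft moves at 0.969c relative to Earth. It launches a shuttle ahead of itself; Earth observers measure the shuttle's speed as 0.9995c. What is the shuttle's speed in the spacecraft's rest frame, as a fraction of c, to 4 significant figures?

Inverse velocity addition: u' = (u − v)/(1 − uv/c²)
= (0.9995 − 0.969)/(1 − 0.9995×0.969) = 0.03050/0.0314845 = 0.9687

u' ≈ 0.9687c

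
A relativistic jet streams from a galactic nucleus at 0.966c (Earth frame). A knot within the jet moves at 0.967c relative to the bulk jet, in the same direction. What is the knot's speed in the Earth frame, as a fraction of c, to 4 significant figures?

u ≈ 0.9994c

Relativistic velocity addition: u = (u' + v)/(1 + u'v/c²)
= (0.967 + 0.966)/(1 + 0.967×0.966) = 1.933/1.93412 = 0.9994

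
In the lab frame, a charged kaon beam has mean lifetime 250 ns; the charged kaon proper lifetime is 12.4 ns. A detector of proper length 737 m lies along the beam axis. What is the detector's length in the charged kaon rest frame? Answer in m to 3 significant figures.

L ≈ 36.6 m

Time dilation ⇒ γ = Δt/τ₀ = 250/12.4 = 20.161
Length contraction: L = L₀/γ = 737/20.161 = 36.6 m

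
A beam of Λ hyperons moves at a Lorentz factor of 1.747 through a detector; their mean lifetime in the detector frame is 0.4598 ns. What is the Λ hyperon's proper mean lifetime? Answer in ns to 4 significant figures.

τ₀ ≈ 0.2632 ns

γ = 1.747 (given)
Proper time: τ₀ = Δt/γ = 0.4598/1.747 = 0.2632 ns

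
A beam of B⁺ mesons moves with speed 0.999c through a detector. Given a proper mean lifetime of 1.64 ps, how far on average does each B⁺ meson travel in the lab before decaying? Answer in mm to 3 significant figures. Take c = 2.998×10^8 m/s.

γ = 1/√(1 − 0.999²) = 22.366
Dilated lifetime: Δt = γτ₀ = 22.366 × 1.64 ps = 36.681 ps
d = vΔt = 0.999c × 36.681 ps = 2.9950×10^8 m/s × 3.6681×10^-11 s = 11.0 mm

d ≈ 11.0 mm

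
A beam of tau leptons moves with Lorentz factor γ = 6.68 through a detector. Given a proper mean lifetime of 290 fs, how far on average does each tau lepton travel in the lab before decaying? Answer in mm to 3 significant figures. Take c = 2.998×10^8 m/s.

d ≈ 0.574 mm

β = √(1 − 1/γ²) = √(1 − 1/6.68²) = 0.98873
Dilated lifetime: Δt = γτ₀ = 6.68 × 290 fs = 1937.2 fs
d = vΔt = 0.98873c × 1937.2 fs = 2.9642×10^8 m/s × 1.9372×10^-12 s = 0.574 mm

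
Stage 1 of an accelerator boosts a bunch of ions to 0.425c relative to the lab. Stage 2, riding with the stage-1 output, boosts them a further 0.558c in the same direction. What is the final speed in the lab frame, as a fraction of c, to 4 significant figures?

Compose boost 2: (0.558 + 0.425)/(1 + 0.558×0.425) = 0.9830/1.23715 = 0.7946

u ≈ 0.7946c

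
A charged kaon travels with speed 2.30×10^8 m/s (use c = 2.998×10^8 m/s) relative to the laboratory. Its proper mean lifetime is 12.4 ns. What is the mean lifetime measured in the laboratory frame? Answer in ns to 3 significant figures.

Δt ≈ 19.3 ns

β = v/c = 2.30×10^8 / 2.998×10^8 = 0.76718
γ = 1/√(1 − 0.76718²) = 1.5590
Time dilation: Δt = γτ₀ = 1.5590 × 12.4 ns = 19.3 ns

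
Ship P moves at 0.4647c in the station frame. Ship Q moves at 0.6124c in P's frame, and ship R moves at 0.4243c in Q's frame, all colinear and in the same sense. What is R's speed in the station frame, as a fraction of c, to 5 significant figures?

u ≈ 0.93141c

Compose boost 2: (0.6124 + 0.4647)/(1 + 0.6124×0.4647) = 1.0771/1.284582 = 0.8384827
Compose boost 3: (0.4243 + 0.8384827)/(1 + 0.4243×0.8384827) = 1.262783/1.355768 = 0.93141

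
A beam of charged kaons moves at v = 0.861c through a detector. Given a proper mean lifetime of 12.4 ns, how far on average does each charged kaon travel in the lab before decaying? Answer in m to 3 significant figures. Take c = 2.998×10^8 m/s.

d ≈ 6.29 m

γ = 1/√(1 − 0.861²) = 1.9662
Dilated lifetime: Δt = γτ₀ = 1.9662 × 12.4 ns = 24.380 ns
d = vΔt = 0.861c × 24.380 ns = 2.5813×10^8 m/s × 2.4380×10^-8 s = 6.29 m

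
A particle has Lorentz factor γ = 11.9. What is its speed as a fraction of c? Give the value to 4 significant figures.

β = √(1 − 1/γ²) = √(1 − 1/11.9²) = √(0.992938) = 0.9965

β ≈ 0.9965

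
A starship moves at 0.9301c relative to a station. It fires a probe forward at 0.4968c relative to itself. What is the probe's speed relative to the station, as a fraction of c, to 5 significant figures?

Relativistic velocity addition: u = (u' + v)/(1 + u'v/c²)
= (0.4968 + 0.9301)/(1 + 0.4968×0.9301) = 1.4269/1.462074 = 0.97594

u ≈ 0.97594c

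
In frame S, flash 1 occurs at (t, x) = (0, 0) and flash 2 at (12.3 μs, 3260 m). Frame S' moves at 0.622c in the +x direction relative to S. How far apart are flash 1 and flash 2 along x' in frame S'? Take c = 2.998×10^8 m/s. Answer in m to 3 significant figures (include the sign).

γ = 1/√(1 − 0.622²) = 1.2771
Δx' = γ(Δx − vΔt) = 1.2771 × (3260 m − 0.622×(2.998×10^8 m/s)×12.3×10^-6 s)
= 1.2771 × (966.35 m) = 1230 m

Δx' ≈ 1230 m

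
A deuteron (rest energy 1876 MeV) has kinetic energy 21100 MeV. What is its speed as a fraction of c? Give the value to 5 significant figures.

γ = 1 + K/(m₀c²) = 1 + 21100/1876 = 12.24733
β = √(1 − 1/γ²) = 0.99666

β ≈ 0.99666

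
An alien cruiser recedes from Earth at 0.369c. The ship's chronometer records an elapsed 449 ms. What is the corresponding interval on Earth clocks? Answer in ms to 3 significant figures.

γ = 1/√(1 − 0.369²) = 1.0759
Time dilation: Δt = γτ₀ = 1.0759 × 449 ms = 483 ms

Δt ≈ 483 ms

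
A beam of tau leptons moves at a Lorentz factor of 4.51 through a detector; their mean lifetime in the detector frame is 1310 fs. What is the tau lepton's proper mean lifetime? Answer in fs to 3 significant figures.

τ₀ ≈ 290 fs

γ = 4.51 (given)
Proper time: τ₀ = Δt/γ = 1310/4.51 = 290 fs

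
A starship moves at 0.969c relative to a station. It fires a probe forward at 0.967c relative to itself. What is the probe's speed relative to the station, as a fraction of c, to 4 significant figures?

Relativistic velocity addition: u = (u' + v)/(1 + u'v/c²)
= (0.967 + 0.969)/(1 + 0.967×0.969) = 1.936/1.93702 = 0.9995

u ≈ 0.9995c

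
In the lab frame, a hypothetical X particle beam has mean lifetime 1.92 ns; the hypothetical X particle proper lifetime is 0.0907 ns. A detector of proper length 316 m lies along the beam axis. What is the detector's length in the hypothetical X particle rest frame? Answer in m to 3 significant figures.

L ≈ 14.9 m

Time dilation ⇒ γ = Δt/τ₀ = 1.92/0.0907 = 21.169
Length contraction: L = L₀/γ = 316/21.169 = 14.9 m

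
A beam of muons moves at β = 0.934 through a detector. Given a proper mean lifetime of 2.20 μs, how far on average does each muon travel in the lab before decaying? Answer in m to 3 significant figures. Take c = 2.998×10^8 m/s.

d ≈ 1720 m

γ = 1/√(1 − 0.934²) = 2.7990
Dilated lifetime: Δt = γτ₀ = 2.7990 × 2.20 μs = 6.1578 μs
d = vΔt = 0.934c × 6.1578 μs = 2.8001×10^8 m/s × 6.1578×10^-6 s = 1720 m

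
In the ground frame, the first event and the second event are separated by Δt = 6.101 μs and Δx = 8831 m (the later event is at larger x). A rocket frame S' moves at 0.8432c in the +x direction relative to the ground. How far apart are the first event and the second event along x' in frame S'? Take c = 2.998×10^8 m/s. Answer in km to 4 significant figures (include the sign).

Δx' ≈ 13.56 km

γ = 1/√(1 − 0.8432²) = 1.86012
Δx' = γ(Δx − vΔt) = 1.86012 × (8831 m − 0.8432×(2.998×10^8 m/s)×6.101×10^-6 s)
= 1.86012 × (7288.72 m) = 13.56 km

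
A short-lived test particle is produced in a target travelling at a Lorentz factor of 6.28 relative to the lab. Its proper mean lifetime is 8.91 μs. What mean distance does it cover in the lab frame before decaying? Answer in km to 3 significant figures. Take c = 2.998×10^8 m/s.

β = √(1 − 1/γ²) = √(1 − 1/6.28²) = 0.98724
Dilated lifetime: Δt = γτ₀ = 6.28 × 8.91 μs = 55.955 μs
d = vΔt = 0.98724c × 55.955 μs = 2.9597×10^8 m/s × 5.5955×10^-5 s = 16.6 km

d ≈ 16.6 km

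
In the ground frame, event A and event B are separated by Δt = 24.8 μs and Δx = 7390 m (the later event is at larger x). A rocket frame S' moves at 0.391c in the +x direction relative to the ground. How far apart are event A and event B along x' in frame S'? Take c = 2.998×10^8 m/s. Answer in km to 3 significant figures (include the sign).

γ = 1/√(1 − 0.391²) = 1.0865
Δx' = γ(Δx − vΔt) = 1.0865 × (7390 m − 0.391×(2.998×10^8 m/s)×24.8×10^-6 s)
= 1.0865 × (4482.9 m) = 4.87 km

Δx' ≈ 4.87 km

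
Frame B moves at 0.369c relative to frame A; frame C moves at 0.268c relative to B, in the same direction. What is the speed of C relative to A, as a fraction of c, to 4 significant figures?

Compose boost 2: (0.268 + 0.369)/(1 + 0.268×0.369) = 0.6370/1.09889 = 0.5797

u ≈ 0.5797c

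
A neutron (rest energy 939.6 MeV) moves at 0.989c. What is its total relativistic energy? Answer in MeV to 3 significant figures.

γ = 1/√(1 − 0.989²) = 6.7606
E = γm₀c² = 6.7606 × 939.6 MeV = 6350 MeV

E ≈ 6350 MeV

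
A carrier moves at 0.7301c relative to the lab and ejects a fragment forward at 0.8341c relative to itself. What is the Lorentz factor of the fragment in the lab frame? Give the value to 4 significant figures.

u_lab = (0.8341 + 0.7301)/(1 + 0.8341×0.7301) = 1.5642/1.608976 = 0.9721709
γ = 1/√(1 − 0.9721709²) = 4.269

γ ≈ 4.269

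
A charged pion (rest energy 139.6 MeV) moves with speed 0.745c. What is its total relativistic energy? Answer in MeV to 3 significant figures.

E ≈ 209 MeV

γ = 1/√(1 − 0.745²) = 1.4991
E = γm₀c² = 1.4991 × 139.6 MeV = 209 MeV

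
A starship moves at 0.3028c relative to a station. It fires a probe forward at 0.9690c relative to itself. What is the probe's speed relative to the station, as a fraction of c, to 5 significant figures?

Relativistic velocity addition: u = (u' + v)/(1 + u'v/c²)
= (0.9690 + 0.3028)/(1 + 0.9690×0.3028) = 1.2718/1.293413 = 0.98329

u ≈ 0.98329c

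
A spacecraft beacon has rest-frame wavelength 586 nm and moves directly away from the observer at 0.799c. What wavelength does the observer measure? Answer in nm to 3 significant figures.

Relativistic Doppler: λ_obs = λ_src √((1+β)/(1−β))
= 586 × √(1.7990/0.20100) = 586 × 2.9917 = 1750 nm

λ_obs ≈ 1750 nm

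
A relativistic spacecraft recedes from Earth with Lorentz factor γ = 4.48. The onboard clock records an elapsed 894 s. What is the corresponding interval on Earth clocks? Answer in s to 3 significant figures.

γ = 4.48 (given)
Time dilation: Δt = γτ₀ = 4.48 × 894 s = 4010 s

Δt ≈ 4010 s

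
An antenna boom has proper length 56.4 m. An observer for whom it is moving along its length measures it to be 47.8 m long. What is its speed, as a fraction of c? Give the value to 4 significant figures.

γ = L₀/L = 56.4/47.8 = 1.17992
β = √(1 − 1/γ²) = 0.5308

β ≈ 0.5308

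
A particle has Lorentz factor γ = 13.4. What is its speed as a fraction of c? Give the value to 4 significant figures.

β ≈ 0.9972

β = √(1 − 1/γ²) = √(1 − 1/13.4²) = √(0.994431) = 0.9972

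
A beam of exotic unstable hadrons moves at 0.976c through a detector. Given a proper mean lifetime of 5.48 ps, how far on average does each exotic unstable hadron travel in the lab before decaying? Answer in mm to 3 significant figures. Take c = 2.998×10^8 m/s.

d ≈ 7.36 mm

γ = 1/√(1 − 0.976²) = 4.5920
Dilated lifetime: Δt = γτ₀ = 4.5920 × 5.48 ps = 25.164 ps
d = vΔt = 0.976c × 25.164 ps = 2.9260×10^8 m/s × 2.5164×10^-11 s = 7.36 mm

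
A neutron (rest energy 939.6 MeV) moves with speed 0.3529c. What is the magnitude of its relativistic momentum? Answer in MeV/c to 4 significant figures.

p ≈ 354.4 MeV/c

γ = 1/√(1 − 0.3529²) = 1.06876
p = γβm₀c = 1.06876 × 0.3529 × 939.6 MeV/c = 354.4 MeV/c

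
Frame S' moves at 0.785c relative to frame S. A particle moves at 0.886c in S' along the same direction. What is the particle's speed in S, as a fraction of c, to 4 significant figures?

u ≈ 0.9855c

Relativistic velocity addition: u = (u' + v)/(1 + u'v/c²)
= (0.886 + 0.785)/(1 + 0.886×0.785) = 1.671/1.69551 = 0.9855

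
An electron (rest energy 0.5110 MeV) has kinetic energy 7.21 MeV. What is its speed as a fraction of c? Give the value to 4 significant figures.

β ≈ 0.9978

γ = 1 + K/(m₀c²) = 1 + 7.21/0.5110 = 15.1096
β = √(1 − 1/γ²) = 0.9978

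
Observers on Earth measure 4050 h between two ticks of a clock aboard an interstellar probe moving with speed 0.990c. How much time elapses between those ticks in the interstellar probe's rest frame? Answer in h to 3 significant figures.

γ = 1/√(1 − 0.990²) = 7.0888
Proper time: τ₀ = Δt/γ = 4050/7.0888 = 571 h

τ₀ ≈ 571 h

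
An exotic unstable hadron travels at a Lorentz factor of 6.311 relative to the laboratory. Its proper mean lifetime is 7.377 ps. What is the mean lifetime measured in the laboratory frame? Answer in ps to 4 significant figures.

γ = 6.311 (given)
Time dilation: Δt = γτ₀ = 6.311 × 7.377 ps = 46.56 ps

Δt ≈ 46.56 ps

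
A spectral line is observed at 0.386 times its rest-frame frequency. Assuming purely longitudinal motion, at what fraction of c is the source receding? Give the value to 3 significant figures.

f_obs/f_src = √((1−β)/(1+β)) = 0.386  ⇒  (1−β)/(1+β) = 0.14900
β = |1 − D²|/(1 + D²) = |1 − 0.14900|/(1 + 0.14900) = 0.741

β ≈ 0.741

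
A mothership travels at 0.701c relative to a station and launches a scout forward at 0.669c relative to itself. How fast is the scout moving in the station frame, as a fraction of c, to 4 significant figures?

Compose boost 2: (0.669 + 0.701)/(1 + 0.669×0.701) = 1.370/1.46897 = 0.9326

u ≈ 0.9326c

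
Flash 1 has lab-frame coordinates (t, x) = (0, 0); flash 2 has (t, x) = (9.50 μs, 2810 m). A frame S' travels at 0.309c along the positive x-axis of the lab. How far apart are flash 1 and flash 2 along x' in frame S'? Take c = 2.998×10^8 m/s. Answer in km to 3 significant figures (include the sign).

γ = 1/√(1 − 0.309²) = 1.0515
Δx' = γ(Δx − vΔt) = 1.0515 × (2810 m − 0.309×(2.998×10^8 m/s)×9.50×10^-6 s)
= 1.0515 × (1929.9 m) = 2.03 km

Δx' ≈ 2.03 km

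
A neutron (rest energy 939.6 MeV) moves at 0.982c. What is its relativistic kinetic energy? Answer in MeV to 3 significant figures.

γ = 1/√(1 − 0.982²) = 5.2943
K = (γ − 1)m₀c² = (5.2943 − 1) × 939.6 MeV = 4.2943 × 939.6 MeV = 4030 MeV

K ≈ 4030 MeV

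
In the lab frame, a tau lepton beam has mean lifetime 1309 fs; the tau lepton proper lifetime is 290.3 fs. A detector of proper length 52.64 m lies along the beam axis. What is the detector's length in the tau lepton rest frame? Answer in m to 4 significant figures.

Time dilation ⇒ γ = Δt/τ₀ = 1309/290.3 = 4.50913
Length contraction: L = L₀/γ = 52.64/4.50913 = 11.67 m

L ≈ 11.67 m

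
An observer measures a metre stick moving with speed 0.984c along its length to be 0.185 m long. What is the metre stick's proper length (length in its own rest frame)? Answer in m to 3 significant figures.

γ = 1/√(1 − 0.984²) = 5.6127
L₀ = γL = 5.6127 × 0.185 = 1.04 m

L₀ ≈ 1.04 m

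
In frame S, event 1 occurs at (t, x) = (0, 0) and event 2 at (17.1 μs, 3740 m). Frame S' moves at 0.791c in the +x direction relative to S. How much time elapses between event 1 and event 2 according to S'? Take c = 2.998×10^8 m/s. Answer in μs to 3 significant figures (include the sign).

Δt' ≈ 11.8 μs

γ = 1/√(1 − 0.791²) = 1.6345
Δt' = γ(Δt − vΔx/c²) = 1.6345 × (17.1 μs − 0.791×3740 m / (2.998×10^8 m/s))
= 1.6345 × (7.2323 μs) = 11.8 μs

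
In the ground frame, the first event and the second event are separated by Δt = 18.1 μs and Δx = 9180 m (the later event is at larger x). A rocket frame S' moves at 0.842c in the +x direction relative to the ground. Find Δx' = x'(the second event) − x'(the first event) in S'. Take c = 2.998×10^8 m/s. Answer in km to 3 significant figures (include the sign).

Δx' ≈ 8.55 km

γ = 1/√(1 − 0.842²) = 1.8536
Δx' = γ(Δx − vΔt) = 1.8536 × (9180 m − 0.842×(2.998×10^8 m/s)×18.1×10^-6 s)
= 1.8536 × (4611.0 m) = 8.55 km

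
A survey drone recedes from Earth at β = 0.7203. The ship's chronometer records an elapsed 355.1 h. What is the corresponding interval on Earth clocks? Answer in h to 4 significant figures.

Δt ≈ 511.9 h

γ = 1/√(1 − 0.7203²) = 1.44162
Time dilation: Δt = γτ₀ = 1.44162 × 355.1 h = 511.9 h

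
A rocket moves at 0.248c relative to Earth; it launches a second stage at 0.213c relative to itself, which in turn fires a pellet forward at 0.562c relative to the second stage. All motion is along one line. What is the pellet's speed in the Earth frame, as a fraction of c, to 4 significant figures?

Compose boost 2: (0.213 + 0.248)/(1 + 0.213×0.248) = 0.4610/1.05282 = 0.437870
Compose boost 3: (0.562 + 0.437870)/(1 + 0.562×0.437870) = 0.999870/1.24608 = 0.8024

u ≈ 0.8024c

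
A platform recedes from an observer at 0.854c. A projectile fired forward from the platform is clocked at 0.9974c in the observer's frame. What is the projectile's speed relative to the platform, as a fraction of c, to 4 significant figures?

Inverse velocity addition: u' = (u − v)/(1 − uv/c²)
= (0.9974 − 0.854)/(1 − 0.9974×0.854) = 0.1434/0.148220 = 0.9675

u' ≈ 0.9675c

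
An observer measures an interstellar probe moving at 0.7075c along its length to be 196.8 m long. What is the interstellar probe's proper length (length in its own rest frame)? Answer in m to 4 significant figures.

γ = 1/√(1 − 0.7075²) = 1.41500
L₀ = γL = 1.41500 × 196.8 = 278.5 m

L₀ ≈ 278.5 m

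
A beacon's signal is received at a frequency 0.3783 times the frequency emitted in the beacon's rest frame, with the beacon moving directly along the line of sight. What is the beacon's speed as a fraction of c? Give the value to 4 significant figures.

f_obs/f_src = √((1−β)/(1+β)) = 0.3783  ⇒  (1−β)/(1+β) = 0.143111
β = |1 − D²|/(1 + D²) = |1 − 0.143111|/(1 + 0.143111) = 0.7496

β ≈ 0.7496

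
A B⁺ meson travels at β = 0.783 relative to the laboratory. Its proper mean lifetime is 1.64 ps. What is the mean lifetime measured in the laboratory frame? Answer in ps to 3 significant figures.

γ = 1/√(1 − 0.783²) = 1.6077
Time dilation: Δt = γτ₀ = 1.6077 × 1.64 ps = 2.64 ps

Δt ≈ 2.64 ps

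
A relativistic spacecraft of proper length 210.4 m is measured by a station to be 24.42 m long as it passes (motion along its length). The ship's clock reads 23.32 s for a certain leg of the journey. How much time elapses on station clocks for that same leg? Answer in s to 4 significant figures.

Length contraction ⇒ γ = L₀/L = 210.4/24.42 = 8.61589
Time dilation: Δt = γτ₀ = 8.61589 × 23.32 s = 200.9 s

Δt ≈ 200.9 s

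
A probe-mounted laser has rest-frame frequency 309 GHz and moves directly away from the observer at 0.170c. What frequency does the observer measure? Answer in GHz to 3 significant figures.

f_obs ≈ 260 GHz

Relativistic Doppler: f_obs = f_src √((1−β)/(1+β))
= 309 × √(0.83000/1.1700) = 309 × 0.84226 = 260 GHz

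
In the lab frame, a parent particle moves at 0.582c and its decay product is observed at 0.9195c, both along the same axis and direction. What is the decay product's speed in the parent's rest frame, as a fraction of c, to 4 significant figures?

u' ≈ 0.7260c

Inverse velocity addition: u' = (u − v)/(1 − uv/c²)
= (0.9195 − 0.582)/(1 − 0.9195×0.582) = 0.3375/0.464851 = 0.7260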